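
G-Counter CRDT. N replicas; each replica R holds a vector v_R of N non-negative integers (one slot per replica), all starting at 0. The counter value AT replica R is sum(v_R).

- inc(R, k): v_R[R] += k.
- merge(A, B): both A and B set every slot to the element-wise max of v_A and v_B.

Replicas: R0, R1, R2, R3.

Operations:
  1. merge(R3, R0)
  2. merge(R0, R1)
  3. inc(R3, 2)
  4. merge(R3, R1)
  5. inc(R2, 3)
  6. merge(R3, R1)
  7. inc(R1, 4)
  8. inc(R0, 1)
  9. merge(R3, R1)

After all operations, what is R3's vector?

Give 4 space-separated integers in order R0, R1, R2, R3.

Op 1: merge R3<->R0 -> R3=(0,0,0,0) R0=(0,0,0,0)
Op 2: merge R0<->R1 -> R0=(0,0,0,0) R1=(0,0,0,0)
Op 3: inc R3 by 2 -> R3=(0,0,0,2) value=2
Op 4: merge R3<->R1 -> R3=(0,0,0,2) R1=(0,0,0,2)
Op 5: inc R2 by 3 -> R2=(0,0,3,0) value=3
Op 6: merge R3<->R1 -> R3=(0,0,0,2) R1=(0,0,0,2)
Op 7: inc R1 by 4 -> R1=(0,4,0,2) value=6
Op 8: inc R0 by 1 -> R0=(1,0,0,0) value=1
Op 9: merge R3<->R1 -> R3=(0,4,0,2) R1=(0,4,0,2)

Answer: 0 4 0 2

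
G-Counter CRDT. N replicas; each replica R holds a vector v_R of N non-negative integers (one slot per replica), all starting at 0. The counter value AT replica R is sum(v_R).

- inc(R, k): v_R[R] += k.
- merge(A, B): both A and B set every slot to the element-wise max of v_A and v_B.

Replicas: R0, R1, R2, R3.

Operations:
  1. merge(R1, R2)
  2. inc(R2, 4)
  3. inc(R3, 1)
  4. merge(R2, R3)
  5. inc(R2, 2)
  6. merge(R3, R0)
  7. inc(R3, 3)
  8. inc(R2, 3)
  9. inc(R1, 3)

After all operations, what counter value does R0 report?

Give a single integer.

Answer: 5

Derivation:
Op 1: merge R1<->R2 -> R1=(0,0,0,0) R2=(0,0,0,0)
Op 2: inc R2 by 4 -> R2=(0,0,4,0) value=4
Op 3: inc R3 by 1 -> R3=(0,0,0,1) value=1
Op 4: merge R2<->R3 -> R2=(0,0,4,1) R3=(0,0,4,1)
Op 5: inc R2 by 2 -> R2=(0,0,6,1) value=7
Op 6: merge R3<->R0 -> R3=(0,0,4,1) R0=(0,0,4,1)
Op 7: inc R3 by 3 -> R3=(0,0,4,4) value=8
Op 8: inc R2 by 3 -> R2=(0,0,9,1) value=10
Op 9: inc R1 by 3 -> R1=(0,3,0,0) value=3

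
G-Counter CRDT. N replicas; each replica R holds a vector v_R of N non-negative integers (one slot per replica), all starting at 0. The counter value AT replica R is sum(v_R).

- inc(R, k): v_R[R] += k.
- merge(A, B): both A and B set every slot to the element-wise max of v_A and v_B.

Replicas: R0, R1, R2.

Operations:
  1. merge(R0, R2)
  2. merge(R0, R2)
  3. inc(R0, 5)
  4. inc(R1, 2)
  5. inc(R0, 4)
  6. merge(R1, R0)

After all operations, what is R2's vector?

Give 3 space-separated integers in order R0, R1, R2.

Op 1: merge R0<->R2 -> R0=(0,0,0) R2=(0,0,0)
Op 2: merge R0<->R2 -> R0=(0,0,0) R2=(0,0,0)
Op 3: inc R0 by 5 -> R0=(5,0,0) value=5
Op 4: inc R1 by 2 -> R1=(0,2,0) value=2
Op 5: inc R0 by 4 -> R0=(9,0,0) value=9
Op 6: merge R1<->R0 -> R1=(9,2,0) R0=(9,2,0)

Answer: 0 0 0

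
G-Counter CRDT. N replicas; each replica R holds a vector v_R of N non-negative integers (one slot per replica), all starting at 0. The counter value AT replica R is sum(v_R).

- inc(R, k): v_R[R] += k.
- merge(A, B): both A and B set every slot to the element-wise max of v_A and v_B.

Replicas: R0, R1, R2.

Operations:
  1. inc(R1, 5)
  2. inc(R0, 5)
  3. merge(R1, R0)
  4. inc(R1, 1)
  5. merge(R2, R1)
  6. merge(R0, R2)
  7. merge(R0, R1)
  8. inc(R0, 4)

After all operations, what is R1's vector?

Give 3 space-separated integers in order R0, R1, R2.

Op 1: inc R1 by 5 -> R1=(0,5,0) value=5
Op 2: inc R0 by 5 -> R0=(5,0,0) value=5
Op 3: merge R1<->R0 -> R1=(5,5,0) R0=(5,5,0)
Op 4: inc R1 by 1 -> R1=(5,6,0) value=11
Op 5: merge R2<->R1 -> R2=(5,6,0) R1=(5,6,0)
Op 6: merge R0<->R2 -> R0=(5,6,0) R2=(5,6,0)
Op 7: merge R0<->R1 -> R0=(5,6,0) R1=(5,6,0)
Op 8: inc R0 by 4 -> R0=(9,6,0) value=15

Answer: 5 6 0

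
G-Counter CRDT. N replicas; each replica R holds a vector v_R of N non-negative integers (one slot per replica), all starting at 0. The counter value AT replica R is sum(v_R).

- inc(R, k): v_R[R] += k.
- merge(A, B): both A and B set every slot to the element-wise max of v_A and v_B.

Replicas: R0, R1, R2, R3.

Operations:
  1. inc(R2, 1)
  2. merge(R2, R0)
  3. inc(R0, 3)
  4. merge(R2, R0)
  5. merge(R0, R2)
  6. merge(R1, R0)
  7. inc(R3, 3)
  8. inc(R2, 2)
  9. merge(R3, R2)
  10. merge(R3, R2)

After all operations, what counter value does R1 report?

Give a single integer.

Answer: 4

Derivation:
Op 1: inc R2 by 1 -> R2=(0,0,1,0) value=1
Op 2: merge R2<->R0 -> R2=(0,0,1,0) R0=(0,0,1,0)
Op 3: inc R0 by 3 -> R0=(3,0,1,0) value=4
Op 4: merge R2<->R0 -> R2=(3,0,1,0) R0=(3,0,1,0)
Op 5: merge R0<->R2 -> R0=(3,0,1,0) R2=(3,0,1,0)
Op 6: merge R1<->R0 -> R1=(3,0,1,0) R0=(3,0,1,0)
Op 7: inc R3 by 3 -> R3=(0,0,0,3) value=3
Op 8: inc R2 by 2 -> R2=(3,0,3,0) value=6
Op 9: merge R3<->R2 -> R3=(3,0,3,3) R2=(3,0,3,3)
Op 10: merge R3<->R2 -> R3=(3,0,3,3) R2=(3,0,3,3)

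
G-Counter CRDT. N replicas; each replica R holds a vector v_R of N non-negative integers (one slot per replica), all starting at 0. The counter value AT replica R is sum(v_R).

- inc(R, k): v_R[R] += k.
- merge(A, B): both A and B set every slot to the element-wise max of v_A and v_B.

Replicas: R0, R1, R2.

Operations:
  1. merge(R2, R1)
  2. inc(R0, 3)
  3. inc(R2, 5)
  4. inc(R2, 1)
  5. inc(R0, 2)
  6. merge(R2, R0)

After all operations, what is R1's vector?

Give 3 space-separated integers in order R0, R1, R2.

Answer: 0 0 0

Derivation:
Op 1: merge R2<->R1 -> R2=(0,0,0) R1=(0,0,0)
Op 2: inc R0 by 3 -> R0=(3,0,0) value=3
Op 3: inc R2 by 5 -> R2=(0,0,5) value=5
Op 4: inc R2 by 1 -> R2=(0,0,6) value=6
Op 5: inc R0 by 2 -> R0=(5,0,0) value=5
Op 6: merge R2<->R0 -> R2=(5,0,6) R0=(5,0,6)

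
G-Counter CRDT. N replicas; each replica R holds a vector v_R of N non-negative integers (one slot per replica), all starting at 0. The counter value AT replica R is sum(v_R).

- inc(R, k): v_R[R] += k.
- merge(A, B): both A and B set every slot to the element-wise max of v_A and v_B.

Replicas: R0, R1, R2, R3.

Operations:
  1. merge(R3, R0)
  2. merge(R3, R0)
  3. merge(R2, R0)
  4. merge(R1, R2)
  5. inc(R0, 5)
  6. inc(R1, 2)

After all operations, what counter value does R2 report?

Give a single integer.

Op 1: merge R3<->R0 -> R3=(0,0,0,0) R0=(0,0,0,0)
Op 2: merge R3<->R0 -> R3=(0,0,0,0) R0=(0,0,0,0)
Op 3: merge R2<->R0 -> R2=(0,0,0,0) R0=(0,0,0,0)
Op 4: merge R1<->R2 -> R1=(0,0,0,0) R2=(0,0,0,0)
Op 5: inc R0 by 5 -> R0=(5,0,0,0) value=5
Op 6: inc R1 by 2 -> R1=(0,2,0,0) value=2

Answer: 0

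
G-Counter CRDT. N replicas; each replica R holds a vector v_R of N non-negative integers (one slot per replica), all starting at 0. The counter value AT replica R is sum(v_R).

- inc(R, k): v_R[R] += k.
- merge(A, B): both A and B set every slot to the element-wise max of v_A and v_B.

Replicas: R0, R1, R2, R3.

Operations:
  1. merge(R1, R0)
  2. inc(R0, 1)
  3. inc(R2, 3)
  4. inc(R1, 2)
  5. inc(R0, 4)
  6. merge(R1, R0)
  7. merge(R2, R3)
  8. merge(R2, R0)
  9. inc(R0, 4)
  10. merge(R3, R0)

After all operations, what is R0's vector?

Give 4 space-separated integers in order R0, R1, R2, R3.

Op 1: merge R1<->R0 -> R1=(0,0,0,0) R0=(0,0,0,0)
Op 2: inc R0 by 1 -> R0=(1,0,0,0) value=1
Op 3: inc R2 by 3 -> R2=(0,0,3,0) value=3
Op 4: inc R1 by 2 -> R1=(0,2,0,0) value=2
Op 5: inc R0 by 4 -> R0=(5,0,0,0) value=5
Op 6: merge R1<->R0 -> R1=(5,2,0,0) R0=(5,2,0,0)
Op 7: merge R2<->R3 -> R2=(0,0,3,0) R3=(0,0,3,0)
Op 8: merge R2<->R0 -> R2=(5,2,3,0) R0=(5,2,3,0)
Op 9: inc R0 by 4 -> R0=(9,2,3,0) value=14
Op 10: merge R3<->R0 -> R3=(9,2,3,0) R0=(9,2,3,0)

Answer: 9 2 3 0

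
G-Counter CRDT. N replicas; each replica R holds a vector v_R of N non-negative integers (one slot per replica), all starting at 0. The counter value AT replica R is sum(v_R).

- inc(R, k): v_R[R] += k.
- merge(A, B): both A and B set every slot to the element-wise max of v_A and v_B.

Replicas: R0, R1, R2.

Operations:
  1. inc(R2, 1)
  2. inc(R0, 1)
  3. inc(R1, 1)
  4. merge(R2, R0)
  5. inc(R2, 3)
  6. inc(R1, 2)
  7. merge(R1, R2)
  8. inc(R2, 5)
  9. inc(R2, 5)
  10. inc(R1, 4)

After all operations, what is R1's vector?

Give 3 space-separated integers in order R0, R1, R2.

Op 1: inc R2 by 1 -> R2=(0,0,1) value=1
Op 2: inc R0 by 1 -> R0=(1,0,0) value=1
Op 3: inc R1 by 1 -> R1=(0,1,0) value=1
Op 4: merge R2<->R0 -> R2=(1,0,1) R0=(1,0,1)
Op 5: inc R2 by 3 -> R2=(1,0,4) value=5
Op 6: inc R1 by 2 -> R1=(0,3,0) value=3
Op 7: merge R1<->R2 -> R1=(1,3,4) R2=(1,3,4)
Op 8: inc R2 by 5 -> R2=(1,3,9) value=13
Op 9: inc R2 by 5 -> R2=(1,3,14) value=18
Op 10: inc R1 by 4 -> R1=(1,7,4) value=12

Answer: 1 7 4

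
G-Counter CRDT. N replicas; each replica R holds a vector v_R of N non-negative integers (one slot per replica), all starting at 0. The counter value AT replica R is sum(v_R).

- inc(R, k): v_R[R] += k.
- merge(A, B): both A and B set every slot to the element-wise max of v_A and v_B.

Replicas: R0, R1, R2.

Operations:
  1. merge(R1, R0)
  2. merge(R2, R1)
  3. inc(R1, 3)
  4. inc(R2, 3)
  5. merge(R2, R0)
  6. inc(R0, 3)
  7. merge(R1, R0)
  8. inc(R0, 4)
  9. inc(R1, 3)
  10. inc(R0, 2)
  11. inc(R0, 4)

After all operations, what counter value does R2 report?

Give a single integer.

Op 1: merge R1<->R0 -> R1=(0,0,0) R0=(0,0,0)
Op 2: merge R2<->R1 -> R2=(0,0,0) R1=(0,0,0)
Op 3: inc R1 by 3 -> R1=(0,3,0) value=3
Op 4: inc R2 by 3 -> R2=(0,0,3) value=3
Op 5: merge R2<->R0 -> R2=(0,0,3) R0=(0,0,3)
Op 6: inc R0 by 3 -> R0=(3,0,3) value=6
Op 7: merge R1<->R0 -> R1=(3,3,3) R0=(3,3,3)
Op 8: inc R0 by 4 -> R0=(7,3,3) value=13
Op 9: inc R1 by 3 -> R1=(3,6,3) value=12
Op 10: inc R0 by 2 -> R0=(9,3,3) value=15
Op 11: inc R0 by 4 -> R0=(13,3,3) value=19

Answer: 3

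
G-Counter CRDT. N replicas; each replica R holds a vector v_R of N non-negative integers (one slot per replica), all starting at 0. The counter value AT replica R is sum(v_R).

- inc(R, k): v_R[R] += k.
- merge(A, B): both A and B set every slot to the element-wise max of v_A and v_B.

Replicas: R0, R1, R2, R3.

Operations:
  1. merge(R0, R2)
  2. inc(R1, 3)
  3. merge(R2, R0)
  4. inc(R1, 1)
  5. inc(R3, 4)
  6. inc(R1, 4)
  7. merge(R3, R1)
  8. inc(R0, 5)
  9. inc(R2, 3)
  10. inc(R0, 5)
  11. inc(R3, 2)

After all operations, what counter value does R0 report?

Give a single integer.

Op 1: merge R0<->R2 -> R0=(0,0,0,0) R2=(0,0,0,0)
Op 2: inc R1 by 3 -> R1=(0,3,0,0) value=3
Op 3: merge R2<->R0 -> R2=(0,0,0,0) R0=(0,0,0,0)
Op 4: inc R1 by 1 -> R1=(0,4,0,0) value=4
Op 5: inc R3 by 4 -> R3=(0,0,0,4) value=4
Op 6: inc R1 by 4 -> R1=(0,8,0,0) value=8
Op 7: merge R3<->R1 -> R3=(0,8,0,4) R1=(0,8,0,4)
Op 8: inc R0 by 5 -> R0=(5,0,0,0) value=5
Op 9: inc R2 by 3 -> R2=(0,0,3,0) value=3
Op 10: inc R0 by 5 -> R0=(10,0,0,0) value=10
Op 11: inc R3 by 2 -> R3=(0,8,0,6) value=14

Answer: 10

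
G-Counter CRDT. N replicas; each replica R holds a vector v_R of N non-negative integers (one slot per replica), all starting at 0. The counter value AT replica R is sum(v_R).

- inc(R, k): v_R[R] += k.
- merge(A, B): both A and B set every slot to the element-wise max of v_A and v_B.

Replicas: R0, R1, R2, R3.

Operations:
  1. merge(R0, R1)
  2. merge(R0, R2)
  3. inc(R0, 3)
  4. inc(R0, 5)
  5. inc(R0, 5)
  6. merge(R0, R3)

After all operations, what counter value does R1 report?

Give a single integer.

Answer: 0

Derivation:
Op 1: merge R0<->R1 -> R0=(0,0,0,0) R1=(0,0,0,0)
Op 2: merge R0<->R2 -> R0=(0,0,0,0) R2=(0,0,0,0)
Op 3: inc R0 by 3 -> R0=(3,0,0,0) value=3
Op 4: inc R0 by 5 -> R0=(8,0,0,0) value=8
Op 5: inc R0 by 5 -> R0=(13,0,0,0) value=13
Op 6: merge R0<->R3 -> R0=(13,0,0,0) R3=(13,0,0,0)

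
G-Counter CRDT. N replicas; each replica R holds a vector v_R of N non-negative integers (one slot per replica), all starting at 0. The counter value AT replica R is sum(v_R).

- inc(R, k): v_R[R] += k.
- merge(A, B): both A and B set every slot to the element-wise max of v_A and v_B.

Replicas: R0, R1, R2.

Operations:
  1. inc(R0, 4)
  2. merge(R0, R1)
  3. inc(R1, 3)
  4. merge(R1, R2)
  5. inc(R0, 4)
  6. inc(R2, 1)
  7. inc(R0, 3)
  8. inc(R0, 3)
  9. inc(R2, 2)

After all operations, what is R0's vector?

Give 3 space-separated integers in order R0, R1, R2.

Answer: 14 0 0

Derivation:
Op 1: inc R0 by 4 -> R0=(4,0,0) value=4
Op 2: merge R0<->R1 -> R0=(4,0,0) R1=(4,0,0)
Op 3: inc R1 by 3 -> R1=(4,3,0) value=7
Op 4: merge R1<->R2 -> R1=(4,3,0) R2=(4,3,0)
Op 5: inc R0 by 4 -> R0=(8,0,0) value=8
Op 6: inc R2 by 1 -> R2=(4,3,1) value=8
Op 7: inc R0 by 3 -> R0=(11,0,0) value=11
Op 8: inc R0 by 3 -> R0=(14,0,0) value=14
Op 9: inc R2 by 2 -> R2=(4,3,3) value=10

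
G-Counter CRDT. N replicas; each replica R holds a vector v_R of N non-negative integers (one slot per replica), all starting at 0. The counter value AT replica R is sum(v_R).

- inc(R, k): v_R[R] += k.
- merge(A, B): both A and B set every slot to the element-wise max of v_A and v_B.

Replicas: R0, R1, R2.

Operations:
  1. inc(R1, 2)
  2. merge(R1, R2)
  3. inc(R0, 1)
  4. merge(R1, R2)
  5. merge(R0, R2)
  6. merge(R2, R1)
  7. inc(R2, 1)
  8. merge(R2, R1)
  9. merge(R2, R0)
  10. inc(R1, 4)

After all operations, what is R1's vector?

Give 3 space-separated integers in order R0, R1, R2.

Answer: 1 6 1

Derivation:
Op 1: inc R1 by 2 -> R1=(0,2,0) value=2
Op 2: merge R1<->R2 -> R1=(0,2,0) R2=(0,2,0)
Op 3: inc R0 by 1 -> R0=(1,0,0) value=1
Op 4: merge R1<->R2 -> R1=(0,2,0) R2=(0,2,0)
Op 5: merge R0<->R2 -> R0=(1,2,0) R2=(1,2,0)
Op 6: merge R2<->R1 -> R2=(1,2,0) R1=(1,2,0)
Op 7: inc R2 by 1 -> R2=(1,2,1) value=4
Op 8: merge R2<->R1 -> R2=(1,2,1) R1=(1,2,1)
Op 9: merge R2<->R0 -> R2=(1,2,1) R0=(1,2,1)
Op 10: inc R1 by 4 -> R1=(1,6,1) value=8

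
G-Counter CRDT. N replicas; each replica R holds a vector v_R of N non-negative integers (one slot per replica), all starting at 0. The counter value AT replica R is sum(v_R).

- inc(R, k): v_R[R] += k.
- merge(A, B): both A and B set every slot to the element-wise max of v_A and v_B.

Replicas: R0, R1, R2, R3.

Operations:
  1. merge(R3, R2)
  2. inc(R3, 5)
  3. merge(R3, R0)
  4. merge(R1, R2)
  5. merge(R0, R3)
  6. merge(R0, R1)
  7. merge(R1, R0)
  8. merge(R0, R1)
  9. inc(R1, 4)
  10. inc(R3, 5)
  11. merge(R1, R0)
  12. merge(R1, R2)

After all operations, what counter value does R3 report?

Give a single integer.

Answer: 10

Derivation:
Op 1: merge R3<->R2 -> R3=(0,0,0,0) R2=(0,0,0,0)
Op 2: inc R3 by 5 -> R3=(0,0,0,5) value=5
Op 3: merge R3<->R0 -> R3=(0,0,0,5) R0=(0,0,0,5)
Op 4: merge R1<->R2 -> R1=(0,0,0,0) R2=(0,0,0,0)
Op 5: merge R0<->R3 -> R0=(0,0,0,5) R3=(0,0,0,5)
Op 6: merge R0<->R1 -> R0=(0,0,0,5) R1=(0,0,0,5)
Op 7: merge R1<->R0 -> R1=(0,0,0,5) R0=(0,0,0,5)
Op 8: merge R0<->R1 -> R0=(0,0,0,5) R1=(0,0,0,5)
Op 9: inc R1 by 4 -> R1=(0,4,0,5) value=9
Op 10: inc R3 by 5 -> R3=(0,0,0,10) value=10
Op 11: merge R1<->R0 -> R1=(0,4,0,5) R0=(0,4,0,5)
Op 12: merge R1<->R2 -> R1=(0,4,0,5) R2=(0,4,0,5)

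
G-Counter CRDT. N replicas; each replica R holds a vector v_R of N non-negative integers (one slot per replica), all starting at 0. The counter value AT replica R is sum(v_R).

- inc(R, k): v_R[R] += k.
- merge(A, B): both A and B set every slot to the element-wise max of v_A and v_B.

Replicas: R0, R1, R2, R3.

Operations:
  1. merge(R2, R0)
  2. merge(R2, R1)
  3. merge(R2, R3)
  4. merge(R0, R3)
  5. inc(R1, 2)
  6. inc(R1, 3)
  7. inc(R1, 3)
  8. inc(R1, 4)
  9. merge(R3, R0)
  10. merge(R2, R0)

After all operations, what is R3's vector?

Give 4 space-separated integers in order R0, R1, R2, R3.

Answer: 0 0 0 0

Derivation:
Op 1: merge R2<->R0 -> R2=(0,0,0,0) R0=(0,0,0,0)
Op 2: merge R2<->R1 -> R2=(0,0,0,0) R1=(0,0,0,0)
Op 3: merge R2<->R3 -> R2=(0,0,0,0) R3=(0,0,0,0)
Op 4: merge R0<->R3 -> R0=(0,0,0,0) R3=(0,0,0,0)
Op 5: inc R1 by 2 -> R1=(0,2,0,0) value=2
Op 6: inc R1 by 3 -> R1=(0,5,0,0) value=5
Op 7: inc R1 by 3 -> R1=(0,8,0,0) value=8
Op 8: inc R1 by 4 -> R1=(0,12,0,0) value=12
Op 9: merge R3<->R0 -> R3=(0,0,0,0) R0=(0,0,0,0)
Op 10: merge R2<->R0 -> R2=(0,0,0,0) R0=(0,0,0,0)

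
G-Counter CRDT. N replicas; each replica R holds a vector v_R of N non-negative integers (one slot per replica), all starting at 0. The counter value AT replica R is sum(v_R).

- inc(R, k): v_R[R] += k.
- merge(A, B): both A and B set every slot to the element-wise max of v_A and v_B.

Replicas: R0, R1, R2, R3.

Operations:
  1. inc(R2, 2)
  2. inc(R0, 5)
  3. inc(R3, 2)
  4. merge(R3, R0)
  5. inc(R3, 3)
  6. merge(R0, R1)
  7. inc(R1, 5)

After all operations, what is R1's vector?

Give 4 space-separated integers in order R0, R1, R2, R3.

Answer: 5 5 0 2

Derivation:
Op 1: inc R2 by 2 -> R2=(0,0,2,0) value=2
Op 2: inc R0 by 5 -> R0=(5,0,0,0) value=5
Op 3: inc R3 by 2 -> R3=(0,0,0,2) value=2
Op 4: merge R3<->R0 -> R3=(5,0,0,2) R0=(5,0,0,2)
Op 5: inc R3 by 3 -> R3=(5,0,0,5) value=10
Op 6: merge R0<->R1 -> R0=(5,0,0,2) R1=(5,0,0,2)
Op 7: inc R1 by 5 -> R1=(5,5,0,2) value=12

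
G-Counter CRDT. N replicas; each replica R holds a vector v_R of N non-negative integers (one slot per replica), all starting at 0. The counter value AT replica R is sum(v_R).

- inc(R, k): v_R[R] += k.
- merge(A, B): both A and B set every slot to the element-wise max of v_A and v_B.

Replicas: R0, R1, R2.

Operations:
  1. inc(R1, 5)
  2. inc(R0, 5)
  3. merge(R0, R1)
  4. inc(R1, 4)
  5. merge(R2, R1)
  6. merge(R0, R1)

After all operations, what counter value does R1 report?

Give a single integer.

Op 1: inc R1 by 5 -> R1=(0,5,0) value=5
Op 2: inc R0 by 5 -> R0=(5,0,0) value=5
Op 3: merge R0<->R1 -> R0=(5,5,0) R1=(5,5,0)
Op 4: inc R1 by 4 -> R1=(5,9,0) value=14
Op 5: merge R2<->R1 -> R2=(5,9,0) R1=(5,9,0)
Op 6: merge R0<->R1 -> R0=(5,9,0) R1=(5,9,0)

Answer: 14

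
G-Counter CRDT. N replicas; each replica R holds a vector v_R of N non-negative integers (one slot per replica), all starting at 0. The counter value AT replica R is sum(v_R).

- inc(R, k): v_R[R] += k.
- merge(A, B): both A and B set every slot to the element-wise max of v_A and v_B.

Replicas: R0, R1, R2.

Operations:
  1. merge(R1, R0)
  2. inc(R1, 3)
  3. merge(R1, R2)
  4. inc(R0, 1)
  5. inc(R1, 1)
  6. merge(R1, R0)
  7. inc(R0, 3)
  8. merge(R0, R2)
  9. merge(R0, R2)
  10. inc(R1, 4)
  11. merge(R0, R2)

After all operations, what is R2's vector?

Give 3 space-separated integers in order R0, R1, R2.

Answer: 4 4 0

Derivation:
Op 1: merge R1<->R0 -> R1=(0,0,0) R0=(0,0,0)
Op 2: inc R1 by 3 -> R1=(0,3,0) value=3
Op 3: merge R1<->R2 -> R1=(0,3,0) R2=(0,3,0)
Op 4: inc R0 by 1 -> R0=(1,0,0) value=1
Op 5: inc R1 by 1 -> R1=(0,4,0) value=4
Op 6: merge R1<->R0 -> R1=(1,4,0) R0=(1,4,0)
Op 7: inc R0 by 3 -> R0=(4,4,0) value=8
Op 8: merge R0<->R2 -> R0=(4,4,0) R2=(4,4,0)
Op 9: merge R0<->R2 -> R0=(4,4,0) R2=(4,4,0)
Op 10: inc R1 by 4 -> R1=(1,8,0) value=9
Op 11: merge R0<->R2 -> R0=(4,4,0) R2=(4,4,0)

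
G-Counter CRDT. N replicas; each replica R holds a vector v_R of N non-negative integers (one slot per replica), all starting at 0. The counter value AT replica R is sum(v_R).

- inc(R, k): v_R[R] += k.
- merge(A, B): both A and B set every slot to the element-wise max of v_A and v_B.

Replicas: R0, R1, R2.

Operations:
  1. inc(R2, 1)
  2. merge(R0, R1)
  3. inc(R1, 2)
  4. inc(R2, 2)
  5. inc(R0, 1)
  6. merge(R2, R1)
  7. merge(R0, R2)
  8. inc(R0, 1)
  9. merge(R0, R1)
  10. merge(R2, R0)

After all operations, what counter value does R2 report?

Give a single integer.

Answer: 7

Derivation:
Op 1: inc R2 by 1 -> R2=(0,0,1) value=1
Op 2: merge R0<->R1 -> R0=(0,0,0) R1=(0,0,0)
Op 3: inc R1 by 2 -> R1=(0,2,0) value=2
Op 4: inc R2 by 2 -> R2=(0,0,3) value=3
Op 5: inc R0 by 1 -> R0=(1,0,0) value=1
Op 6: merge R2<->R1 -> R2=(0,2,3) R1=(0,2,3)
Op 7: merge R0<->R2 -> R0=(1,2,3) R2=(1,2,3)
Op 8: inc R0 by 1 -> R0=(2,2,3) value=7
Op 9: merge R0<->R1 -> R0=(2,2,3) R1=(2,2,3)
Op 10: merge R2<->R0 -> R2=(2,2,3) R0=(2,2,3)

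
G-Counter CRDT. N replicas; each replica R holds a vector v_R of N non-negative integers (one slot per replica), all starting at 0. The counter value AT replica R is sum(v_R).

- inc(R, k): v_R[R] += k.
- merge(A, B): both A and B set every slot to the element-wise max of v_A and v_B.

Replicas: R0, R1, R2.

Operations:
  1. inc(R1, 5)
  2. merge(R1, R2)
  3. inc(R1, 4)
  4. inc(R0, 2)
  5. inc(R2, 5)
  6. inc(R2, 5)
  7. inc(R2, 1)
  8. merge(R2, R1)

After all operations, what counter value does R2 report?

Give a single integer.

Op 1: inc R1 by 5 -> R1=(0,5,0) value=5
Op 2: merge R1<->R2 -> R1=(0,5,0) R2=(0,5,0)
Op 3: inc R1 by 4 -> R1=(0,9,0) value=9
Op 4: inc R0 by 2 -> R0=(2,0,0) value=2
Op 5: inc R2 by 5 -> R2=(0,5,5) value=10
Op 6: inc R2 by 5 -> R2=(0,5,10) value=15
Op 7: inc R2 by 1 -> R2=(0,5,11) value=16
Op 8: merge R2<->R1 -> R2=(0,9,11) R1=(0,9,11)

Answer: 20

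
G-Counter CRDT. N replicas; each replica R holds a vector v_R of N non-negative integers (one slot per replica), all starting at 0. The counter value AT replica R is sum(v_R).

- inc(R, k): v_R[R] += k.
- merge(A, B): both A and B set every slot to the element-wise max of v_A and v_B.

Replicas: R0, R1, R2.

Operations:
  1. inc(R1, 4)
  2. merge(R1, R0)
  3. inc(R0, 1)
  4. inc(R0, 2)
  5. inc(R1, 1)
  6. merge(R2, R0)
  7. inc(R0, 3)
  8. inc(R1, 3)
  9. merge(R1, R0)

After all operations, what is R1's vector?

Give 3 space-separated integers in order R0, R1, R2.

Answer: 6 8 0

Derivation:
Op 1: inc R1 by 4 -> R1=(0,4,0) value=4
Op 2: merge R1<->R0 -> R1=(0,4,0) R0=(0,4,0)
Op 3: inc R0 by 1 -> R0=(1,4,0) value=5
Op 4: inc R0 by 2 -> R0=(3,4,0) value=7
Op 5: inc R1 by 1 -> R1=(0,5,0) value=5
Op 6: merge R2<->R0 -> R2=(3,4,0) R0=(3,4,0)
Op 7: inc R0 by 3 -> R0=(6,4,0) value=10
Op 8: inc R1 by 3 -> R1=(0,8,0) value=8
Op 9: merge R1<->R0 -> R1=(6,8,0) R0=(6,8,0)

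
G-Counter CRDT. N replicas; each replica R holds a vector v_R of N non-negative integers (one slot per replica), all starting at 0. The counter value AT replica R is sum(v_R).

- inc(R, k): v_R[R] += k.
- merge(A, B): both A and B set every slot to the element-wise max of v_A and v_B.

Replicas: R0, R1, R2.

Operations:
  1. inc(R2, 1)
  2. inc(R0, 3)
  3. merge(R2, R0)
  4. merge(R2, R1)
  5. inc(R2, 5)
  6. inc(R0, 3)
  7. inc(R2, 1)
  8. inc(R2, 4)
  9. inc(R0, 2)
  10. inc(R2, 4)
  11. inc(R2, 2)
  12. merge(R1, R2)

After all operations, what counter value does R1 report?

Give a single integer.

Op 1: inc R2 by 1 -> R2=(0,0,1) value=1
Op 2: inc R0 by 3 -> R0=(3,0,0) value=3
Op 3: merge R2<->R0 -> R2=(3,0,1) R0=(3,0,1)
Op 4: merge R2<->R1 -> R2=(3,0,1) R1=(3,0,1)
Op 5: inc R2 by 5 -> R2=(3,0,6) value=9
Op 6: inc R0 by 3 -> R0=(6,0,1) value=7
Op 7: inc R2 by 1 -> R2=(3,0,7) value=10
Op 8: inc R2 by 4 -> R2=(3,0,11) value=14
Op 9: inc R0 by 2 -> R0=(8,0,1) value=9
Op 10: inc R2 by 4 -> R2=(3,0,15) value=18
Op 11: inc R2 by 2 -> R2=(3,0,17) value=20
Op 12: merge R1<->R2 -> R1=(3,0,17) R2=(3,0,17)

Answer: 20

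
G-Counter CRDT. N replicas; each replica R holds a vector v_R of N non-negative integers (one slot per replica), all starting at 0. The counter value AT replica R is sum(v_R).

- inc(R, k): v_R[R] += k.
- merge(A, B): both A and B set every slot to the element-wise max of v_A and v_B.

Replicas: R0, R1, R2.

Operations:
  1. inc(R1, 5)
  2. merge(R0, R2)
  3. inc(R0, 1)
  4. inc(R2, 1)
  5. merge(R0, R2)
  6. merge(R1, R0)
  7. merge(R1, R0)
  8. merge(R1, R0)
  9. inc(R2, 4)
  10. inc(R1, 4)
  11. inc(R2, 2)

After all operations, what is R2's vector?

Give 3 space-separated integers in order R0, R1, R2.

Op 1: inc R1 by 5 -> R1=(0,5,0) value=5
Op 2: merge R0<->R2 -> R0=(0,0,0) R2=(0,0,0)
Op 3: inc R0 by 1 -> R0=(1,0,0) value=1
Op 4: inc R2 by 1 -> R2=(0,0,1) value=1
Op 5: merge R0<->R2 -> R0=(1,0,1) R2=(1,0,1)
Op 6: merge R1<->R0 -> R1=(1,5,1) R0=(1,5,1)
Op 7: merge R1<->R0 -> R1=(1,5,1) R0=(1,5,1)
Op 8: merge R1<->R0 -> R1=(1,5,1) R0=(1,5,1)
Op 9: inc R2 by 4 -> R2=(1,0,5) value=6
Op 10: inc R1 by 4 -> R1=(1,9,1) value=11
Op 11: inc R2 by 2 -> R2=(1,0,7) value=8

Answer: 1 0 7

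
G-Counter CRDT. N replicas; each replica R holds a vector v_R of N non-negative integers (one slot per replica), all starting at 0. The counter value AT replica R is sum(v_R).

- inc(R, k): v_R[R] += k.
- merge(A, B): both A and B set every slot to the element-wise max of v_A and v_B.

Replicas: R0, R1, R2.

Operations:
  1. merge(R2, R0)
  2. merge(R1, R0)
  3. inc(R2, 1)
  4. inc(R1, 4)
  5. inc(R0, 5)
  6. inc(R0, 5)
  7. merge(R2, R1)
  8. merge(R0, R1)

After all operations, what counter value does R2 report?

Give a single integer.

Answer: 5

Derivation:
Op 1: merge R2<->R0 -> R2=(0,0,0) R0=(0,0,0)
Op 2: merge R1<->R0 -> R1=(0,0,0) R0=(0,0,0)
Op 3: inc R2 by 1 -> R2=(0,0,1) value=1
Op 4: inc R1 by 4 -> R1=(0,4,0) value=4
Op 5: inc R0 by 5 -> R0=(5,0,0) value=5
Op 6: inc R0 by 5 -> R0=(10,0,0) value=10
Op 7: merge R2<->R1 -> R2=(0,4,1) R1=(0,4,1)
Op 8: merge R0<->R1 -> R0=(10,4,1) R1=(10,4,1)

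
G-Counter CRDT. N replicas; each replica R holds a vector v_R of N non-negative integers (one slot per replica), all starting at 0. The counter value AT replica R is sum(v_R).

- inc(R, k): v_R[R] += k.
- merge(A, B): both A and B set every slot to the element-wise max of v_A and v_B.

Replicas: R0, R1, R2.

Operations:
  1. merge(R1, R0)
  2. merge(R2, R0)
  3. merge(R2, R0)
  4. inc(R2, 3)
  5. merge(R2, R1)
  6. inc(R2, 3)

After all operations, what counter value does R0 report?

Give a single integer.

Op 1: merge R1<->R0 -> R1=(0,0,0) R0=(0,0,0)
Op 2: merge R2<->R0 -> R2=(0,0,0) R0=(0,0,0)
Op 3: merge R2<->R0 -> R2=(0,0,0) R0=(0,0,0)
Op 4: inc R2 by 3 -> R2=(0,0,3) value=3
Op 5: merge R2<->R1 -> R2=(0,0,3) R1=(0,0,3)
Op 6: inc R2 by 3 -> R2=(0,0,6) value=6

Answer: 0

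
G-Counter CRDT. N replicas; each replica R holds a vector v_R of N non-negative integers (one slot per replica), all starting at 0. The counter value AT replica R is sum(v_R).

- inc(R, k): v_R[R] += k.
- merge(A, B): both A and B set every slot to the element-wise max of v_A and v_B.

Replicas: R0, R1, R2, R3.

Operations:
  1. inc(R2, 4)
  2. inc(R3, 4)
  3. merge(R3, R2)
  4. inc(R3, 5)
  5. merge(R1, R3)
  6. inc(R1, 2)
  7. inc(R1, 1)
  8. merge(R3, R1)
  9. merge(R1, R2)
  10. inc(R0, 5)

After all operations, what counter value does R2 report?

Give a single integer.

Answer: 16

Derivation:
Op 1: inc R2 by 4 -> R2=(0,0,4,0) value=4
Op 2: inc R3 by 4 -> R3=(0,0,0,4) value=4
Op 3: merge R3<->R2 -> R3=(0,0,4,4) R2=(0,0,4,4)
Op 4: inc R3 by 5 -> R3=(0,0,4,9) value=13
Op 5: merge R1<->R3 -> R1=(0,0,4,9) R3=(0,0,4,9)
Op 6: inc R1 by 2 -> R1=(0,2,4,9) value=15
Op 7: inc R1 by 1 -> R1=(0,3,4,9) value=16
Op 8: merge R3<->R1 -> R3=(0,3,4,9) R1=(0,3,4,9)
Op 9: merge R1<->R2 -> R1=(0,3,4,9) R2=(0,3,4,9)
Op 10: inc R0 by 5 -> R0=(5,0,0,0) value=5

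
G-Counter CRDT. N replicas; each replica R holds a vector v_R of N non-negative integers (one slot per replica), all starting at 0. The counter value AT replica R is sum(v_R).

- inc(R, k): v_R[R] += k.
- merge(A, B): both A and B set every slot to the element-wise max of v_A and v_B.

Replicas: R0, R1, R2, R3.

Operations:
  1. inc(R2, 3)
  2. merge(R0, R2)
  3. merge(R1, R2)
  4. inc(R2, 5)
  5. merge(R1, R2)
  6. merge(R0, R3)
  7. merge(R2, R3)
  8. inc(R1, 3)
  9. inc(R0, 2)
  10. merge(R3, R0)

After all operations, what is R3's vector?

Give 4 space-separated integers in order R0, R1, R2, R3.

Answer: 2 0 8 0

Derivation:
Op 1: inc R2 by 3 -> R2=(0,0,3,0) value=3
Op 2: merge R0<->R2 -> R0=(0,0,3,0) R2=(0,0,3,0)
Op 3: merge R1<->R2 -> R1=(0,0,3,0) R2=(0,0,3,0)
Op 4: inc R2 by 5 -> R2=(0,0,8,0) value=8
Op 5: merge R1<->R2 -> R1=(0,0,8,0) R2=(0,0,8,0)
Op 6: merge R0<->R3 -> R0=(0,0,3,0) R3=(0,0,3,0)
Op 7: merge R2<->R3 -> R2=(0,0,8,0) R3=(0,0,8,0)
Op 8: inc R1 by 3 -> R1=(0,3,8,0) value=11
Op 9: inc R0 by 2 -> R0=(2,0,3,0) value=5
Op 10: merge R3<->R0 -> R3=(2,0,8,0) R0=(2,0,8,0)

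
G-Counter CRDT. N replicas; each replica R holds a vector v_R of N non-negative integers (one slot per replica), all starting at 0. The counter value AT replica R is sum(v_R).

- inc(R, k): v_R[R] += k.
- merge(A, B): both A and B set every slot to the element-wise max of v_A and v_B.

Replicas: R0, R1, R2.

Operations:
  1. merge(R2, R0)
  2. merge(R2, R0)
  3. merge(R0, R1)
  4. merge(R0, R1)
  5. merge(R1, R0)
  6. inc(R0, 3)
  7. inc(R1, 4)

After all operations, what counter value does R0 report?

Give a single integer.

Op 1: merge R2<->R0 -> R2=(0,0,0) R0=(0,0,0)
Op 2: merge R2<->R0 -> R2=(0,0,0) R0=(0,0,0)
Op 3: merge R0<->R1 -> R0=(0,0,0) R1=(0,0,0)
Op 4: merge R0<->R1 -> R0=(0,0,0) R1=(0,0,0)
Op 5: merge R1<->R0 -> R1=(0,0,0) R0=(0,0,0)
Op 6: inc R0 by 3 -> R0=(3,0,0) value=3
Op 7: inc R1 by 4 -> R1=(0,4,0) value=4

Answer: 3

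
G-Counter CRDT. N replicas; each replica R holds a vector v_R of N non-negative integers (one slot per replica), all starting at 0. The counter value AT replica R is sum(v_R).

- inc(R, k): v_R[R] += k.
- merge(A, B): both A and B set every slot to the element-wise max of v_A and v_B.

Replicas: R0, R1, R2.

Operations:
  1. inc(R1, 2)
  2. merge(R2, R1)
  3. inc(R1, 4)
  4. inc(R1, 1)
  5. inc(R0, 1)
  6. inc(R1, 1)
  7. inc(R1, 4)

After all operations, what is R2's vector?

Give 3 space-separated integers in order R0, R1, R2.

Op 1: inc R1 by 2 -> R1=(0,2,0) value=2
Op 2: merge R2<->R1 -> R2=(0,2,0) R1=(0,2,0)
Op 3: inc R1 by 4 -> R1=(0,6,0) value=6
Op 4: inc R1 by 1 -> R1=(0,7,0) value=7
Op 5: inc R0 by 1 -> R0=(1,0,0) value=1
Op 6: inc R1 by 1 -> R1=(0,8,0) value=8
Op 7: inc R1 by 4 -> R1=(0,12,0) value=12

Answer: 0 2 0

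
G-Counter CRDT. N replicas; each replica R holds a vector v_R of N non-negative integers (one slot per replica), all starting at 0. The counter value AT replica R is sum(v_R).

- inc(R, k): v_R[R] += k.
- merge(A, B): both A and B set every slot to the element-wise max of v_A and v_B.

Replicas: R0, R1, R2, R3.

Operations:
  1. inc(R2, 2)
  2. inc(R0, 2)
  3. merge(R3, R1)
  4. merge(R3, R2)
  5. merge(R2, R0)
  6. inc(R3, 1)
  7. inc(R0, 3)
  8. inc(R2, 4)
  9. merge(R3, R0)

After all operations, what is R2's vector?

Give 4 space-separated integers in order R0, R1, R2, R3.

Answer: 2 0 6 0

Derivation:
Op 1: inc R2 by 2 -> R2=(0,0,2,0) value=2
Op 2: inc R0 by 2 -> R0=(2,0,0,0) value=2
Op 3: merge R3<->R1 -> R3=(0,0,0,0) R1=(0,0,0,0)
Op 4: merge R3<->R2 -> R3=(0,0,2,0) R2=(0,0,2,0)
Op 5: merge R2<->R0 -> R2=(2,0,2,0) R0=(2,0,2,0)
Op 6: inc R3 by 1 -> R3=(0,0,2,1) value=3
Op 7: inc R0 by 3 -> R0=(5,0,2,0) value=7
Op 8: inc R2 by 4 -> R2=(2,0,6,0) value=8
Op 9: merge R3<->R0 -> R3=(5,0,2,1) R0=(5,0,2,1)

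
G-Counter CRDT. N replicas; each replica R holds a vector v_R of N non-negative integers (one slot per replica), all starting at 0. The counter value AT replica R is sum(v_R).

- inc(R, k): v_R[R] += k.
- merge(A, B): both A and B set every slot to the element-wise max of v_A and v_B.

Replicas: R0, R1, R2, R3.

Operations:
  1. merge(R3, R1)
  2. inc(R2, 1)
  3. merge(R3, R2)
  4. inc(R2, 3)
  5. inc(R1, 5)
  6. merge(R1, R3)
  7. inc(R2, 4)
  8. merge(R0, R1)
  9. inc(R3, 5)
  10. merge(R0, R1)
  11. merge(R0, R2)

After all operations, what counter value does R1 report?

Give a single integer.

Answer: 6

Derivation:
Op 1: merge R3<->R1 -> R3=(0,0,0,0) R1=(0,0,0,0)
Op 2: inc R2 by 1 -> R2=(0,0,1,0) value=1
Op 3: merge R3<->R2 -> R3=(0,0,1,0) R2=(0,0,1,0)
Op 4: inc R2 by 3 -> R2=(0,0,4,0) value=4
Op 5: inc R1 by 5 -> R1=(0,5,0,0) value=5
Op 6: merge R1<->R3 -> R1=(0,5,1,0) R3=(0,5,1,0)
Op 7: inc R2 by 4 -> R2=(0,0,8,0) value=8
Op 8: merge R0<->R1 -> R0=(0,5,1,0) R1=(0,5,1,0)
Op 9: inc R3 by 5 -> R3=(0,5,1,5) value=11
Op 10: merge R0<->R1 -> R0=(0,5,1,0) R1=(0,5,1,0)
Op 11: merge R0<->R2 -> R0=(0,5,8,0) R2=(0,5,8,0)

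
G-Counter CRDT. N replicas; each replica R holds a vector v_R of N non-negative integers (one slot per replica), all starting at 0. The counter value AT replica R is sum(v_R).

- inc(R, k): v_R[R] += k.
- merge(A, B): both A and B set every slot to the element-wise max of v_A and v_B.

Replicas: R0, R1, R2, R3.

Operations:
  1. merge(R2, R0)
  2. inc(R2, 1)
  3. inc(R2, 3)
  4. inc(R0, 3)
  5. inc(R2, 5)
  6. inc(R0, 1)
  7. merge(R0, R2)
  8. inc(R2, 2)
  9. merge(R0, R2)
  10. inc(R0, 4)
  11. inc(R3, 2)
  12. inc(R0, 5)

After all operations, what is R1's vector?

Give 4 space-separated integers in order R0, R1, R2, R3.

Op 1: merge R2<->R0 -> R2=(0,0,0,0) R0=(0,0,0,0)
Op 2: inc R2 by 1 -> R2=(0,0,1,0) value=1
Op 3: inc R2 by 3 -> R2=(0,0,4,0) value=4
Op 4: inc R0 by 3 -> R0=(3,0,0,0) value=3
Op 5: inc R2 by 5 -> R2=(0,0,9,0) value=9
Op 6: inc R0 by 1 -> R0=(4,0,0,0) value=4
Op 7: merge R0<->R2 -> R0=(4,0,9,0) R2=(4,0,9,0)
Op 8: inc R2 by 2 -> R2=(4,0,11,0) value=15
Op 9: merge R0<->R2 -> R0=(4,0,11,0) R2=(4,0,11,0)
Op 10: inc R0 by 4 -> R0=(8,0,11,0) value=19
Op 11: inc R3 by 2 -> R3=(0,0,0,2) value=2
Op 12: inc R0 by 5 -> R0=(13,0,11,0) value=24

Answer: 0 0 0 0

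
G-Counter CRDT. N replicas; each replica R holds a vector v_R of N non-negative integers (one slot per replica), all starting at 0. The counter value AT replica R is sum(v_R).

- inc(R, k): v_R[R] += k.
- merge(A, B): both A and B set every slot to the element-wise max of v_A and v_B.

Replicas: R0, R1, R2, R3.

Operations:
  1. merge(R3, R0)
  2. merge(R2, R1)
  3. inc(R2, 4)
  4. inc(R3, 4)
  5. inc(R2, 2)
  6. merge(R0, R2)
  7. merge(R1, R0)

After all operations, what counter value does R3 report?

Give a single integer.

Answer: 4

Derivation:
Op 1: merge R3<->R0 -> R3=(0,0,0,0) R0=(0,0,0,0)
Op 2: merge R2<->R1 -> R2=(0,0,0,0) R1=(0,0,0,0)
Op 3: inc R2 by 4 -> R2=(0,0,4,0) value=4
Op 4: inc R3 by 4 -> R3=(0,0,0,4) value=4
Op 5: inc R2 by 2 -> R2=(0,0,6,0) value=6
Op 6: merge R0<->R2 -> R0=(0,0,6,0) R2=(0,0,6,0)
Op 7: merge R1<->R0 -> R1=(0,0,6,0) R0=(0,0,6,0)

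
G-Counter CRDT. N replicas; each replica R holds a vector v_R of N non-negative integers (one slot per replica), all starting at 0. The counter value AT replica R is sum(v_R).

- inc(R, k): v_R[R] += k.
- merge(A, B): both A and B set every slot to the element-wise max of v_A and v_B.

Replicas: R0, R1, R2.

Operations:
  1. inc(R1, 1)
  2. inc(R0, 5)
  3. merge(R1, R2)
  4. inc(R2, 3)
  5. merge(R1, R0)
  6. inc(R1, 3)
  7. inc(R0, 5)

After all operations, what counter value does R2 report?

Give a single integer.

Op 1: inc R1 by 1 -> R1=(0,1,0) value=1
Op 2: inc R0 by 5 -> R0=(5,0,0) value=5
Op 3: merge R1<->R2 -> R1=(0,1,0) R2=(0,1,0)
Op 4: inc R2 by 3 -> R2=(0,1,3) value=4
Op 5: merge R1<->R0 -> R1=(5,1,0) R0=(5,1,0)
Op 6: inc R1 by 3 -> R1=(5,4,0) value=9
Op 7: inc R0 by 5 -> R0=(10,1,0) value=11

Answer: 4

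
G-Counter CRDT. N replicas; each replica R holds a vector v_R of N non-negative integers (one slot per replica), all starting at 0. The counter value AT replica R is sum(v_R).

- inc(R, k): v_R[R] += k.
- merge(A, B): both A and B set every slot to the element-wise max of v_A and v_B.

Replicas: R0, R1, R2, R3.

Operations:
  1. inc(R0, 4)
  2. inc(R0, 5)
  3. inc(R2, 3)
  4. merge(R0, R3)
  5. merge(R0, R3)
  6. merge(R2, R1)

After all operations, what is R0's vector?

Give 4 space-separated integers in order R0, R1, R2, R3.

Answer: 9 0 0 0

Derivation:
Op 1: inc R0 by 4 -> R0=(4,0,0,0) value=4
Op 2: inc R0 by 5 -> R0=(9,0,0,0) value=9
Op 3: inc R2 by 3 -> R2=(0,0,3,0) value=3
Op 4: merge R0<->R3 -> R0=(9,0,0,0) R3=(9,0,0,0)
Op 5: merge R0<->R3 -> R0=(9,0,0,0) R3=(9,0,0,0)
Op 6: merge R2<->R1 -> R2=(0,0,3,0) R1=(0,0,3,0)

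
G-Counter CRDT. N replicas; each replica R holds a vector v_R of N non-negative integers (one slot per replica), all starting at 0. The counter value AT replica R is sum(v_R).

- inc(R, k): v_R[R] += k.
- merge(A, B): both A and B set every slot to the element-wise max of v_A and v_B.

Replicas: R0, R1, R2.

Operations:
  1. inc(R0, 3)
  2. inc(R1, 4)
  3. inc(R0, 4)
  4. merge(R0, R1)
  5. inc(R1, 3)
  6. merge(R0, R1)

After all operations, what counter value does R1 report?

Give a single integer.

Op 1: inc R0 by 3 -> R0=(3,0,0) value=3
Op 2: inc R1 by 4 -> R1=(0,4,0) value=4
Op 3: inc R0 by 4 -> R0=(7,0,0) value=7
Op 4: merge R0<->R1 -> R0=(7,4,0) R1=(7,4,0)
Op 5: inc R1 by 3 -> R1=(7,7,0) value=14
Op 6: merge R0<->R1 -> R0=(7,7,0) R1=(7,7,0)

Answer: 14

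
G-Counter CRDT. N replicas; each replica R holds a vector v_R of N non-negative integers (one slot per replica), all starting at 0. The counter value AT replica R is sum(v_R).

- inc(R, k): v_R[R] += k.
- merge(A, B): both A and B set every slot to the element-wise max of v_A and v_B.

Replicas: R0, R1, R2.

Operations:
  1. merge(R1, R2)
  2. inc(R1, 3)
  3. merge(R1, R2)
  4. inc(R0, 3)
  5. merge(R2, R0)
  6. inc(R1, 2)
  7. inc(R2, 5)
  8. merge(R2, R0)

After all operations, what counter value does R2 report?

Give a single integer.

Op 1: merge R1<->R2 -> R1=(0,0,0) R2=(0,0,0)
Op 2: inc R1 by 3 -> R1=(0,3,0) value=3
Op 3: merge R1<->R2 -> R1=(0,3,0) R2=(0,3,0)
Op 4: inc R0 by 3 -> R0=(3,0,0) value=3
Op 5: merge R2<->R0 -> R2=(3,3,0) R0=(3,3,0)
Op 6: inc R1 by 2 -> R1=(0,5,0) value=5
Op 7: inc R2 by 5 -> R2=(3,3,5) value=11
Op 8: merge R2<->R0 -> R2=(3,3,5) R0=(3,3,5)

Answer: 11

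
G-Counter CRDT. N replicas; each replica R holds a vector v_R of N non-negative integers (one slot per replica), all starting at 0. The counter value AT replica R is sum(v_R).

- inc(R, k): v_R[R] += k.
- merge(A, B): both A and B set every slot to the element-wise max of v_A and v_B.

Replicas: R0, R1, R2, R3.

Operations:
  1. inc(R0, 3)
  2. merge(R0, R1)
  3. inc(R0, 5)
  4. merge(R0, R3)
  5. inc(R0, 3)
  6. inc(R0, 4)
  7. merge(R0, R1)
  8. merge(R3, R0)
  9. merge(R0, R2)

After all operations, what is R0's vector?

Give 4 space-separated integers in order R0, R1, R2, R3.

Answer: 15 0 0 0

Derivation:
Op 1: inc R0 by 3 -> R0=(3,0,0,0) value=3
Op 2: merge R0<->R1 -> R0=(3,0,0,0) R1=(3,0,0,0)
Op 3: inc R0 by 5 -> R0=(8,0,0,0) value=8
Op 4: merge R0<->R3 -> R0=(8,0,0,0) R3=(8,0,0,0)
Op 5: inc R0 by 3 -> R0=(11,0,0,0) value=11
Op 6: inc R0 by 4 -> R0=(15,0,0,0) value=15
Op 7: merge R0<->R1 -> R0=(15,0,0,0) R1=(15,0,0,0)
Op 8: merge R3<->R0 -> R3=(15,0,0,0) R0=(15,0,0,0)
Op 9: merge R0<->R2 -> R0=(15,0,0,0) R2=(15,0,0,0)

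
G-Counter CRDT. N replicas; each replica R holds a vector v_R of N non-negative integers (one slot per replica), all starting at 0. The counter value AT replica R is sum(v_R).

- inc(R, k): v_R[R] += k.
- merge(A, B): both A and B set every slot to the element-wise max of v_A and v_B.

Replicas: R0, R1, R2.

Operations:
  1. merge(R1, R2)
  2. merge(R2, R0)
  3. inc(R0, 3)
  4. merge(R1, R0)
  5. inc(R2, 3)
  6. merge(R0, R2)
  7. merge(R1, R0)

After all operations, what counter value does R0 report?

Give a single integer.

Answer: 6

Derivation:
Op 1: merge R1<->R2 -> R1=(0,0,0) R2=(0,0,0)
Op 2: merge R2<->R0 -> R2=(0,0,0) R0=(0,0,0)
Op 3: inc R0 by 3 -> R0=(3,0,0) value=3
Op 4: merge R1<->R0 -> R1=(3,0,0) R0=(3,0,0)
Op 5: inc R2 by 3 -> R2=(0,0,3) value=3
Op 6: merge R0<->R2 -> R0=(3,0,3) R2=(3,0,3)
Op 7: merge R1<->R0 -> R1=(3,0,3) R0=(3,0,3)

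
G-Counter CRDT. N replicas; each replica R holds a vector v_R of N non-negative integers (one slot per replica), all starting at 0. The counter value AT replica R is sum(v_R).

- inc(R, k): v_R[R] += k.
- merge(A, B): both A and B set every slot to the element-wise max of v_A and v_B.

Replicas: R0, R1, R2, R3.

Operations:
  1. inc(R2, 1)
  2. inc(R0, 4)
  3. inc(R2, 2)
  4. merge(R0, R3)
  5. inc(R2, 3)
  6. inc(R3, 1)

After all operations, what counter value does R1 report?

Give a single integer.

Answer: 0

Derivation:
Op 1: inc R2 by 1 -> R2=(0,0,1,0) value=1
Op 2: inc R0 by 4 -> R0=(4,0,0,0) value=4
Op 3: inc R2 by 2 -> R2=(0,0,3,0) value=3
Op 4: merge R0<->R3 -> R0=(4,0,0,0) R3=(4,0,0,0)
Op 5: inc R2 by 3 -> R2=(0,0,6,0) value=6
Op 6: inc R3 by 1 -> R3=(4,0,0,1) value=5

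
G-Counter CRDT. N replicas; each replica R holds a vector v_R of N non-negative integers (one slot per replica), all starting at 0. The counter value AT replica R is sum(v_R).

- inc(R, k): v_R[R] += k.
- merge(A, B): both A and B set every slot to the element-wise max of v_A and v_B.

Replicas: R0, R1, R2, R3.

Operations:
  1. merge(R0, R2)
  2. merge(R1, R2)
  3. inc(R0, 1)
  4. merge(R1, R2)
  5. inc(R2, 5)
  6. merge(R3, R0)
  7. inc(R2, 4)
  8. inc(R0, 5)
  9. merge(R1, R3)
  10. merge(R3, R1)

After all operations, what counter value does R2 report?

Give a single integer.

Answer: 9

Derivation:
Op 1: merge R0<->R2 -> R0=(0,0,0,0) R2=(0,0,0,0)
Op 2: merge R1<->R2 -> R1=(0,0,0,0) R2=(0,0,0,0)
Op 3: inc R0 by 1 -> R0=(1,0,0,0) value=1
Op 4: merge R1<->R2 -> R1=(0,0,0,0) R2=(0,0,0,0)
Op 5: inc R2 by 5 -> R2=(0,0,5,0) value=5
Op 6: merge R3<->R0 -> R3=(1,0,0,0) R0=(1,0,0,0)
Op 7: inc R2 by 4 -> R2=(0,0,9,0) value=9
Op 8: inc R0 by 5 -> R0=(6,0,0,0) value=6
Op 9: merge R1<->R3 -> R1=(1,0,0,0) R3=(1,0,0,0)
Op 10: merge R3<->R1 -> R3=(1,0,0,0) R1=(1,0,0,0)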